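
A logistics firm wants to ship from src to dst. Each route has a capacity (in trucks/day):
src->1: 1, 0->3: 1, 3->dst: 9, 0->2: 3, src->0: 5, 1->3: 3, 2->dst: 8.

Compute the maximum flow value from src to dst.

Augment src->0->2->dst: bottleneck 3. Total 3.
Augment src->0->3->dst: bottleneck 1. Total 4.
Augment src->1->3->dst: bottleneck 1. Total 5.
No augmenting path remains in the residual graph.

5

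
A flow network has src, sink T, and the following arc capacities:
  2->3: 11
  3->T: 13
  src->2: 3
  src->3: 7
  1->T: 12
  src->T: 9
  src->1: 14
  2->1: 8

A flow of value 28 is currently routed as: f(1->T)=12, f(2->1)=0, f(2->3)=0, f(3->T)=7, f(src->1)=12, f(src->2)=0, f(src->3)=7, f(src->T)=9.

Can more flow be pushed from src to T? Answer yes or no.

Residual path src->2->3->T has bottleneck 3 > 0.
Pushing 3 along it raises the flow to 31, so the given flow is not maximum.

Yes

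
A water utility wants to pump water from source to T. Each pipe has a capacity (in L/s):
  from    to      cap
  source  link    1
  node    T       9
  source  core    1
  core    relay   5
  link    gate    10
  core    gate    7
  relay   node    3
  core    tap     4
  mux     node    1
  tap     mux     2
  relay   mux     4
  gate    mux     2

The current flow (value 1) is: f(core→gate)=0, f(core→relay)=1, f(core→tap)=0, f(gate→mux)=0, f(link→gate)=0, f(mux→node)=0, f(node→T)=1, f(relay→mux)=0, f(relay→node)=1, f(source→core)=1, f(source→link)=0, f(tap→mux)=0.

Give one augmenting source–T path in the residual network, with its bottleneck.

Residual along source→link→gate→mux→node→T: source→link: 1, link→gate: 10, gate→mux: 2, mux→node: 1, node→T: 8.
Bottleneck = min = 1.

source→link→gate→mux→node→T, bottleneck 1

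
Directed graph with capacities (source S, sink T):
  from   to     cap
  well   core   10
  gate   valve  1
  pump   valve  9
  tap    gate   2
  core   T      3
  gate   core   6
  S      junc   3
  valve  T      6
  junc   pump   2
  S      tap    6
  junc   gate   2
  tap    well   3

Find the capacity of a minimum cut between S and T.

Max flow = 6 (via 4 augmenting paths).
In the residual at optimum, the set reachable from S is {S, core, gate, junc, tap, well}.
Cut edges: junc->pump (cap 2), gate->valve (cap 1), core->T (cap 3). Sum = 6.

6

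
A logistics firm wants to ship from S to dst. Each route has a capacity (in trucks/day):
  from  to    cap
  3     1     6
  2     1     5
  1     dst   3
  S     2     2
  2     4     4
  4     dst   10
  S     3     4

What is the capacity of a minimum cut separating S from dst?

5

Max flow = 5 (via 2 augmenting paths).
In the residual at optimum, the set reachable from S is {1, 3, S}.
Cut edges: S->2 (cap 2), 1->dst (cap 3). Sum = 5.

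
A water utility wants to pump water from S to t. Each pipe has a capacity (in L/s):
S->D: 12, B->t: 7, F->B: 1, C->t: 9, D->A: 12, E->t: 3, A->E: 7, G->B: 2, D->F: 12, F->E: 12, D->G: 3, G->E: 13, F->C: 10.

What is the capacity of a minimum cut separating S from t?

12

Max flow = 12 (via 3 augmenting paths).
In the residual at optimum, the set reachable from S is {S}.
Cut edges: S->D (cap 12). Sum = 12.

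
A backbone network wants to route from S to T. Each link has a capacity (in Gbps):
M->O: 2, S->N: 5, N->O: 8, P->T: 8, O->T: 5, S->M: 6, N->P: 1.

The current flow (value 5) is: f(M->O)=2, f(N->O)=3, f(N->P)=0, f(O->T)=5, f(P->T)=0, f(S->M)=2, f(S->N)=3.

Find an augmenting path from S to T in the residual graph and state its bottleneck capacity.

Residual along S->N->P->T: S->N: 2, N->P: 1, P->T: 8.
Bottleneck = min = 1.

S->N->P->T, bottleneck 1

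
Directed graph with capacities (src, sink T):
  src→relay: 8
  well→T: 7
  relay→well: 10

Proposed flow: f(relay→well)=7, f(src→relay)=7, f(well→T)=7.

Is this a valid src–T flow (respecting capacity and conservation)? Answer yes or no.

Every edge has 0 ≤ f(e) ≤ cap(e).
At each intermediate node, inflow equals outflow.

Yes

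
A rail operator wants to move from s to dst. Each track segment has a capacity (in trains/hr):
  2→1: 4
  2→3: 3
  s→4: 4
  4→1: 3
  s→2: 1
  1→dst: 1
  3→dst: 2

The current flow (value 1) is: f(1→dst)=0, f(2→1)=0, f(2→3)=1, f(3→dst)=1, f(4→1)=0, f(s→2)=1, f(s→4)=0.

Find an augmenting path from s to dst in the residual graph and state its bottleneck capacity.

Residual along s→4→1→dst: s→4: 4, 4→1: 3, 1→dst: 1.
Bottleneck = min = 1.

s→4→1→dst, bottleneck 1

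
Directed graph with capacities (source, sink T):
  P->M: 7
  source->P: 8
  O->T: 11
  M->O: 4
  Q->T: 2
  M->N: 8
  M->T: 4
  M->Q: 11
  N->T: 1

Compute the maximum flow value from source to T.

7

Augment source->P->M->T: bottleneck 4. Total 4.
Augment source->P->M->N->T: bottleneck 1. Total 5.
Augment source->P->M->O->T: bottleneck 2. Total 7.
No augmenting path remains in the residual graph.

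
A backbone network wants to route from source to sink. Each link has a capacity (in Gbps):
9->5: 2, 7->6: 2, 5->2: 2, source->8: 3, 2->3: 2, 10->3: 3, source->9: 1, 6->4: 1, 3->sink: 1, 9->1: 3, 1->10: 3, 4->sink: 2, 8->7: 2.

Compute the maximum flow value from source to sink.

2

Augment source->9->5->2->3->sink: bottleneck 1. Total 1.
Augment source->8->7->6->4->sink: bottleneck 1. Total 2.
No augmenting path remains in the residual graph.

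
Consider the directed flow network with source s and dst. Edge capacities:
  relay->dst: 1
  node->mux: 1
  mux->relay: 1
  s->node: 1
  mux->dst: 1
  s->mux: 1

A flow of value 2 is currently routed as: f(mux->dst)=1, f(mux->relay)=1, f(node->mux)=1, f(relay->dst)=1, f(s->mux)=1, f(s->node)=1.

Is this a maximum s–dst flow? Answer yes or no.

Residual reachable from s: {s}; dst is not reachable.
Saturated cut: s->node, s->mux with total capacity 2 = current flow value. Flow is maximum.

Yes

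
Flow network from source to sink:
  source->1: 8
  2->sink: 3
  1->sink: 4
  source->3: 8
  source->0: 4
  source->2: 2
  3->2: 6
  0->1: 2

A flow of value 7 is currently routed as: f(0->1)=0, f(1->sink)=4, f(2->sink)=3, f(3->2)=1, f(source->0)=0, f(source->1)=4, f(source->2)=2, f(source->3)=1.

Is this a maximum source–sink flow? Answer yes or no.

Residual reachable from source: {0, 1, 2, 3, source}; sink is not reachable.
Saturated cut: 1->sink, 2->sink with total capacity 7 = current flow value. Flow is maximum.

Yes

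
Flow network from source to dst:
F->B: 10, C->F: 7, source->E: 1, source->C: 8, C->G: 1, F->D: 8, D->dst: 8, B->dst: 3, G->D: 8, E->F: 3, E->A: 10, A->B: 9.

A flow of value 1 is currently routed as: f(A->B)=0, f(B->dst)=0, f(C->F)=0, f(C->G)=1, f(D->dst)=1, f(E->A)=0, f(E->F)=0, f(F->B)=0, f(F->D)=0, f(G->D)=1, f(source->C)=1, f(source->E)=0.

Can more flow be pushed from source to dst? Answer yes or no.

Yes

Residual path source->C->F->D->dst has bottleneck 7 > 0.
Pushing 7 along it raises the flow to 8, so the given flow is not maximum.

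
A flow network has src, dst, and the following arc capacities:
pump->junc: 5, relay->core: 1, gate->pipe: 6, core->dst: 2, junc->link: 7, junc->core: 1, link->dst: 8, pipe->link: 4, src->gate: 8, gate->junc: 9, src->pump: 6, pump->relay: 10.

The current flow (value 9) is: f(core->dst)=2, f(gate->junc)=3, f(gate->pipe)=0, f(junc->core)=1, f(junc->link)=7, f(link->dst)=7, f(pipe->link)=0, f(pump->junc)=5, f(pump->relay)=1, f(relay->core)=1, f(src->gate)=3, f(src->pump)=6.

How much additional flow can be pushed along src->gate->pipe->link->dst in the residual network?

1

Residual capacities along the path: src->gate: 5, gate->pipe: 6, pipe->link: 4, link->dst: 1.
Minimum is 1.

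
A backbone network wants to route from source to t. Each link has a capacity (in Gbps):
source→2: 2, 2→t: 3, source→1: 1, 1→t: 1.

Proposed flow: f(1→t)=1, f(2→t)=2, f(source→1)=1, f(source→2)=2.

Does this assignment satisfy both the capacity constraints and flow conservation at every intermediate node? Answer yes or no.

Every edge has 0 ≤ f(e) ≤ cap(e).
At each intermediate node, inflow equals outflow.

Yes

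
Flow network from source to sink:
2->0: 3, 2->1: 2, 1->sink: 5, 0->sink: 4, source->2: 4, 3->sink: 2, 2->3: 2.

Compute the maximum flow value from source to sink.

4

Augment source->2->0->sink: bottleneck 3. Total 3.
Augment source->2->1->sink: bottleneck 1. Total 4.
No augmenting path remains in the residual graph.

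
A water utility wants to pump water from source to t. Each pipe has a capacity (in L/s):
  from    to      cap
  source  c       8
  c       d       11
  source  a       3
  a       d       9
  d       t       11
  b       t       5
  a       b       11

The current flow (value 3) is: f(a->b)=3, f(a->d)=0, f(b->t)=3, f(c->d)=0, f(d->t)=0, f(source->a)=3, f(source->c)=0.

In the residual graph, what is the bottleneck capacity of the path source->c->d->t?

8

Residual capacities along the path: source->c: 8, c->d: 11, d->t: 11.
Minimum is 8.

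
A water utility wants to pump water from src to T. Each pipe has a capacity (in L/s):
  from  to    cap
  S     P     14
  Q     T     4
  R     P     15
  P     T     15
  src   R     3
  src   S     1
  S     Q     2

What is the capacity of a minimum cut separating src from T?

4

Max flow = 4 (via 2 augmenting paths).
In the residual at optimum, the set reachable from src is {src}.
Cut edges: src→S (cap 1), src→R (cap 3). Sum = 4.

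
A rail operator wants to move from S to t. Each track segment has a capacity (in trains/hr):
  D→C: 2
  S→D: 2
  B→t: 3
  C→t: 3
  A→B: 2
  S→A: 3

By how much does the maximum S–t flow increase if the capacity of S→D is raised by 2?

0

Original max flow = 4.
Even with extra capacity on S→D, another cut of capacity 4 remains binding.
New max flow = 4. Increase = 0.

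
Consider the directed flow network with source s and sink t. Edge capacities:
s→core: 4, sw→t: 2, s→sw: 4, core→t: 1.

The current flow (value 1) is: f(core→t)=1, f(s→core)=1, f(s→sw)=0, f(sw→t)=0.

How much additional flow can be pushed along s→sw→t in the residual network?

2

Residual capacities along the path: s→sw: 4, sw→t: 2.
Minimum is 2.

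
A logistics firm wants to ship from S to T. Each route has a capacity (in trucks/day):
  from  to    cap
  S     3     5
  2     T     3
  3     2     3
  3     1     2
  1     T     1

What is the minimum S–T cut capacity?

4

Max flow = 4 (via 2 augmenting paths).
In the residual at optimum, the set reachable from S is {1, 3, S}.
Cut edges: 3→2 (cap 3), 1→T (cap 1). Sum = 4.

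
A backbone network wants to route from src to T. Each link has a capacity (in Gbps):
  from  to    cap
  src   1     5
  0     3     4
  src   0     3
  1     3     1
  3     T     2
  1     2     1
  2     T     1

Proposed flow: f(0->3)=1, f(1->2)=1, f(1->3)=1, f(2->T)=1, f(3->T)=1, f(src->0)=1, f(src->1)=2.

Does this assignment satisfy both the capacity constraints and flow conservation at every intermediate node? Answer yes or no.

Conservation fails at 3: inflow 2 ≠ outflow 1.

No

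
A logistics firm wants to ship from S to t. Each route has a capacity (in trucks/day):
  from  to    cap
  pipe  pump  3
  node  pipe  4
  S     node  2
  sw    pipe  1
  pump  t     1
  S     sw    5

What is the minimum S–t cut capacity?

Max flow = 1 (via 1 augmenting path).
In the residual at optimum, the set reachable from S is {S, node, pipe, pump, sw}.
Cut edges: pump->t (cap 1). Sum = 1.

1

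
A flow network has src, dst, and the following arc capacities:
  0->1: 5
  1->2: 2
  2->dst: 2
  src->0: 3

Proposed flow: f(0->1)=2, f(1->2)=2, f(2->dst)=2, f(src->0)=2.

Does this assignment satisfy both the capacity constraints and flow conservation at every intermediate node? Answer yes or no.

Yes

Every edge has 0 ≤ f(e) ≤ cap(e).
At each intermediate node, inflow equals outflow.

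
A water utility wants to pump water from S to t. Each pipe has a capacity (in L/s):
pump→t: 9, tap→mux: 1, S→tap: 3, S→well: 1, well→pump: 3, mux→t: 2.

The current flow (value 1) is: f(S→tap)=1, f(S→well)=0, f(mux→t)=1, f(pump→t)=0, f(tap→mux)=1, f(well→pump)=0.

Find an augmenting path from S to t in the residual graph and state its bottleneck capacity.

Residual along S→well→pump→t: S→well: 1, well→pump: 3, pump→t: 9.
Bottleneck = min = 1.

S→well→pump→t, bottleneck 1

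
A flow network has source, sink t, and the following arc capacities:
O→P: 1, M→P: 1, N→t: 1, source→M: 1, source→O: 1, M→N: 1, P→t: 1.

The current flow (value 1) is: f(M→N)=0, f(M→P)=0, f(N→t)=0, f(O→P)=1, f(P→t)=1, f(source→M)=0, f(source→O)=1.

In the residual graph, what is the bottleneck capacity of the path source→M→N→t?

Residual capacities along the path: source→M: 1, M→N: 1, N→t: 1.
Minimum is 1.

1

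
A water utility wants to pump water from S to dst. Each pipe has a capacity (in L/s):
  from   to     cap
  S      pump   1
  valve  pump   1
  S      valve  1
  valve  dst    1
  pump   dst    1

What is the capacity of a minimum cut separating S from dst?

2

Max flow = 2 (via 2 augmenting paths).
In the residual at optimum, the set reachable from S is {S}.
Cut edges: S→valve (cap 1), S→pump (cap 1). Sum = 2.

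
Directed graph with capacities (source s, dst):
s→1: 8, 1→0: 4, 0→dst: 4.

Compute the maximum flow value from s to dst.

4

Augment s→1→0→dst: bottleneck 4. Total 4.
No augmenting path remains in the residual graph.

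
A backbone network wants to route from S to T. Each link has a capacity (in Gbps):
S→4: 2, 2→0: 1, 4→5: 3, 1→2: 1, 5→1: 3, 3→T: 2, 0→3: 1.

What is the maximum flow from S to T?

1

Augment S→4→5→1→2→0→3→T: bottleneck 1. Total 1.
No augmenting path remains in the residual graph.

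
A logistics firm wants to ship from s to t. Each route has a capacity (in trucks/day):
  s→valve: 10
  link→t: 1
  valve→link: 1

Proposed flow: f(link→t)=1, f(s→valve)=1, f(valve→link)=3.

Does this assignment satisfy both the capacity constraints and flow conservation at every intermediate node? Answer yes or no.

No

Capacity violated on valve→link: flow 3 > capacity 1.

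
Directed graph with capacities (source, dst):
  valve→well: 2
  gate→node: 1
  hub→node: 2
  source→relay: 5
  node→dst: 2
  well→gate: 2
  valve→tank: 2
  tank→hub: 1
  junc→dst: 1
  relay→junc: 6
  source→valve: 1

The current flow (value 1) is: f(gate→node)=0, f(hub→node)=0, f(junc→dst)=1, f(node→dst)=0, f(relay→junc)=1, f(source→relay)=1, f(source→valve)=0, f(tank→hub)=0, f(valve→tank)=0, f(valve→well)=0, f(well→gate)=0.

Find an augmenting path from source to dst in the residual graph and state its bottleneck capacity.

source→valve→tank→hub→node→dst, bottleneck 1

Residual along source→valve→tank→hub→node→dst: source→valve: 1, valve→tank: 2, tank→hub: 1, hub→node: 2, node→dst: 2.
Bottleneck = min = 1.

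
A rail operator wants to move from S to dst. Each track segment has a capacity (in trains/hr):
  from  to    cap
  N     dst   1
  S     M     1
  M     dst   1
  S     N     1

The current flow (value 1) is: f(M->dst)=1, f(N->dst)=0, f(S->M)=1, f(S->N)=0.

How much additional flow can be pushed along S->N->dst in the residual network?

1

Residual capacities along the path: S->N: 1, N->dst: 1.
Minimum is 1.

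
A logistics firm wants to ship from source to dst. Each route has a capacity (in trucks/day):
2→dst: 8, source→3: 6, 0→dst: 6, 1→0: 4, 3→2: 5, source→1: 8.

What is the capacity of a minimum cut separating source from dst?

Max flow = 9 (via 2 augmenting paths).
In the residual at optimum, the set reachable from source is {1, 3, source}.
Cut edges: 1→0 (cap 4), 3→2 (cap 5). Sum = 9.

9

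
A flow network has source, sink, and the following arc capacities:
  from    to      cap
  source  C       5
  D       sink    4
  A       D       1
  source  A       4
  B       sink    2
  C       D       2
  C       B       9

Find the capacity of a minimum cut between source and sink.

5

Max flow = 5 (via 3 augmenting paths).
In the residual at optimum, the set reachable from source is {A, B, C, source}.
Cut edges: A→D (cap 1), C→D (cap 2), B→sink (cap 2). Sum = 5.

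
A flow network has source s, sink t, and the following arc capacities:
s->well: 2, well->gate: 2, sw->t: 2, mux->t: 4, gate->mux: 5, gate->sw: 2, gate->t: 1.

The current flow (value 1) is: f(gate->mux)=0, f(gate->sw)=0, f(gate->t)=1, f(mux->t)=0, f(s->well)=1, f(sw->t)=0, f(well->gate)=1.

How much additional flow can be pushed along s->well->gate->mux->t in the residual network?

Residual capacities along the path: s->well: 1, well->gate: 1, gate->mux: 5, mux->t: 4.
Minimum is 1.

1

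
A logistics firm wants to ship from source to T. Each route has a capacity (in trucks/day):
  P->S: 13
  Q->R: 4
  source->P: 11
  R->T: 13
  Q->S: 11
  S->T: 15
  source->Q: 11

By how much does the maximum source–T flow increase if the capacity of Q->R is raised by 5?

3

Original max flow = 19.
After raising cap(Q->R), augmenting paths through that edge carry 3 more units.
New max flow = 22. Increase = 3.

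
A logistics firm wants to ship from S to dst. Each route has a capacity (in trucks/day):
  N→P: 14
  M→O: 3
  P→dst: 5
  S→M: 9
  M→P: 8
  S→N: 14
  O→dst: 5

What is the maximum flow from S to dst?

Augment S→M→O→dst: bottleneck 3. Total 3.
Augment S→M→P→dst: bottleneck 5. Total 8.
No augmenting path remains in the residual graph.

8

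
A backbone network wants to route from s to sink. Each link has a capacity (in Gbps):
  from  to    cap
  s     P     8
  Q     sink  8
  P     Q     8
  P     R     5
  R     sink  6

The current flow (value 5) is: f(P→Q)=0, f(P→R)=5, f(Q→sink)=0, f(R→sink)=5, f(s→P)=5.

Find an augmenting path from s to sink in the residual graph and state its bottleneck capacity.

s→P→Q→sink, bottleneck 3

Residual along s→P→Q→sink: s→P: 3, P→Q: 8, Q→sink: 8.
Bottleneck = min = 3.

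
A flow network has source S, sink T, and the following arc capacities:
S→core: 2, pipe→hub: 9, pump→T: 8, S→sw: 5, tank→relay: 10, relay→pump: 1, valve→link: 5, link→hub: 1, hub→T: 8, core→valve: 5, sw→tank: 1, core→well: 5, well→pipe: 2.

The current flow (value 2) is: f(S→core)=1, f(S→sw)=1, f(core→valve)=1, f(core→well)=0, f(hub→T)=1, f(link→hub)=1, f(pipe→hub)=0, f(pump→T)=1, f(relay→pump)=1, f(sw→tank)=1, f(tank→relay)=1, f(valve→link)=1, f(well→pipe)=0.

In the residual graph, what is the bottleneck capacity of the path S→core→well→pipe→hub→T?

1

Residual capacities along the path: S→core: 1, core→well: 5, well→pipe: 2, pipe→hub: 9, hub→T: 7.
Minimum is 1.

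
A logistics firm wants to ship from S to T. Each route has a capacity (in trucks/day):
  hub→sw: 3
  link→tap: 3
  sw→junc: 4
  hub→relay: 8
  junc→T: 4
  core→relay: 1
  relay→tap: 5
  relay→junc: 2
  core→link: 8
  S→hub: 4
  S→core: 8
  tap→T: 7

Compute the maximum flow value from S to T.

Augment S→core→link→tap→T: bottleneck 3. Total 3.
Augment S→core→relay→tap→T: bottleneck 1. Total 4.
Augment S→hub→relay→tap→T: bottleneck 3. Total 7.
Augment S→hub→relay→junc→T: bottleneck 1. Total 8.
No augmenting path remains in the residual graph.

8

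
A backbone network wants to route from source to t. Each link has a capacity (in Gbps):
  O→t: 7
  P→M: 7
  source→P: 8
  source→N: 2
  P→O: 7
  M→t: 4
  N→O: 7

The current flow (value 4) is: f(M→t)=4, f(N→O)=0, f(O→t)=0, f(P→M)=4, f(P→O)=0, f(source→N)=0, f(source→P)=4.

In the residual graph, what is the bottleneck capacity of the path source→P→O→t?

Residual capacities along the path: source→P: 4, P→O: 7, O→t: 7.
Minimum is 4.

4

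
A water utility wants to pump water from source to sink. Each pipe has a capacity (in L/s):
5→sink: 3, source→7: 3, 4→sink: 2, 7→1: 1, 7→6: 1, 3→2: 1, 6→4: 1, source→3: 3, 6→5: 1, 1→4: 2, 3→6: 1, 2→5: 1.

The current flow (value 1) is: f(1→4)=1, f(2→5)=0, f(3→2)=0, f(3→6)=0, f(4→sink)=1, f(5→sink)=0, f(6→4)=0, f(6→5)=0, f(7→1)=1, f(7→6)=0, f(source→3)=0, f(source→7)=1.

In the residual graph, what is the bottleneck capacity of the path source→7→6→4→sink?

1

Residual capacities along the path: source→7: 2, 7→6: 1, 6→4: 1, 4→sink: 1.
Minimum is 1.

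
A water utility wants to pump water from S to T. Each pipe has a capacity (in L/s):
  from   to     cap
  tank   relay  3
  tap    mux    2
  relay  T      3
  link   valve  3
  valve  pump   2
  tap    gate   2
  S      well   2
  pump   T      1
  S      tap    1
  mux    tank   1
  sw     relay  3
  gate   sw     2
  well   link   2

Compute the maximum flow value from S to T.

2

Augment S→tap→mux→tank→relay→T: bottleneck 1. Total 1.
Augment S→well→link→valve→pump→T: bottleneck 1. Total 2.
No augmenting path remains in the residual graph.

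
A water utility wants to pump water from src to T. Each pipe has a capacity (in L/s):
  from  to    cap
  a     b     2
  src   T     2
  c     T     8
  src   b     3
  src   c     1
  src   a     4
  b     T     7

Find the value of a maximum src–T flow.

Augment src→T: bottleneck 2. Total 2.
Augment src→c→T: bottleneck 1. Total 3.
Augment src→b→T: bottleneck 3. Total 6.
Augment src→a→b→T: bottleneck 2. Total 8.
No augmenting path remains in the residual graph.

8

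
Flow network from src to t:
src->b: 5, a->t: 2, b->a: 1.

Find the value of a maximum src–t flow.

1

Augment src->b->a->t: bottleneck 1. Total 1.
No augmenting path remains in the residual graph.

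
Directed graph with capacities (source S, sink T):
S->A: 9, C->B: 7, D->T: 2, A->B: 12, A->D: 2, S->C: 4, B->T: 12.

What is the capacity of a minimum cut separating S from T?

13

Max flow = 13 (via 3 augmenting paths).
In the residual at optimum, the set reachable from S is {S}.
Cut edges: S->C (cap 4), S->A (cap 9). Sum = 13.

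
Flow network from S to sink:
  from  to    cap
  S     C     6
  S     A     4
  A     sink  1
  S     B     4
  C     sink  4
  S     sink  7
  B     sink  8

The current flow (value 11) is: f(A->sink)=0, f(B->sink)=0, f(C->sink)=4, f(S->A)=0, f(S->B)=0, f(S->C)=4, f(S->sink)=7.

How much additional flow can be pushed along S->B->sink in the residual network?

Residual capacities along the path: S->B: 4, B->sink: 8.
Minimum is 4.

4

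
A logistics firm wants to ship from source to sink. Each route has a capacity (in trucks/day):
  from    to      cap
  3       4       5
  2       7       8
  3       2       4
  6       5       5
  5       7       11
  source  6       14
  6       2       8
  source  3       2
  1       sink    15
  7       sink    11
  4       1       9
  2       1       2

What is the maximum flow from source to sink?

15

Augment source→3→4→1→sink: bottleneck 2. Total 2.
Augment source→6→2→1→sink: bottleneck 2. Total 4.
Augment source→6→2→7→sink: bottleneck 6. Total 10.
Augment source→6→5→7→sink: bottleneck 5. Total 15.
No augmenting path remains in the residual graph.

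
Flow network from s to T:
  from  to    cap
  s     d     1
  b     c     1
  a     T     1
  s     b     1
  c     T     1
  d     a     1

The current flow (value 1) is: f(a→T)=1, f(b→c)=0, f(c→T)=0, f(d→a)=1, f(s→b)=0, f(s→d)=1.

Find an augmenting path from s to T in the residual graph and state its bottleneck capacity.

Residual along s→b→c→T: s→b: 1, b→c: 1, c→T: 1.
Bottleneck = min = 1.

s→b→c→T, bottleneck 1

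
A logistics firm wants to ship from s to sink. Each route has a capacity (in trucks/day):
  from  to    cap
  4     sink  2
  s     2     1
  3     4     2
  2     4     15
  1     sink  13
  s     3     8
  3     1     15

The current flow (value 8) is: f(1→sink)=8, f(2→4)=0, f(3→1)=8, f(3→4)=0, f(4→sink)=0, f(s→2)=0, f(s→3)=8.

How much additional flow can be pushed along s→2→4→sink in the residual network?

1

Residual capacities along the path: s→2: 1, 2→4: 15, 4→sink: 2.
Minimum is 1.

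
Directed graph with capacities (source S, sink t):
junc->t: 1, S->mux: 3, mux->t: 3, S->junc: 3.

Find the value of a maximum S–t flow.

Augment S->junc->t: bottleneck 1. Total 1.
Augment S->mux->t: bottleneck 3. Total 4.
No augmenting path remains in the residual graph.

4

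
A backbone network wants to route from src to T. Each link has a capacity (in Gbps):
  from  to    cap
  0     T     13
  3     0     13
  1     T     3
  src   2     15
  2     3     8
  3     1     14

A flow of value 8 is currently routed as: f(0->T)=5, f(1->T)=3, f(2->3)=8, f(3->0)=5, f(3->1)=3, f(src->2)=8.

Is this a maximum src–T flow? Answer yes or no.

Yes

Residual reachable from src: {2, src}; T is not reachable.
Saturated cut: 2->3 with total capacity 8 = current flow value. Flow is maximum.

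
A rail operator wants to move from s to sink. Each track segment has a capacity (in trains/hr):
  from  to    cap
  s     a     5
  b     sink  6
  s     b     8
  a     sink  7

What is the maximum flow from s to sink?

11

Augment s→b→sink: bottleneck 6. Total 6.
Augment s→a→sink: bottleneck 5. Total 11.
No augmenting path remains in the residual graph.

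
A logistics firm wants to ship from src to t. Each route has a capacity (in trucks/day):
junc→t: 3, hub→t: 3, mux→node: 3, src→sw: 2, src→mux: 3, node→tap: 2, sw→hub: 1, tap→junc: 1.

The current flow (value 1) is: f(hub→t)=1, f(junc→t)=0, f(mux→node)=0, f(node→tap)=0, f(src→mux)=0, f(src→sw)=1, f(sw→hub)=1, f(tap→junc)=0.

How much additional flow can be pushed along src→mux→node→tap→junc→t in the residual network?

1

Residual capacities along the path: src→mux: 3, mux→node: 3, node→tap: 2, tap→junc: 1, junc→t: 3.
Minimum is 1.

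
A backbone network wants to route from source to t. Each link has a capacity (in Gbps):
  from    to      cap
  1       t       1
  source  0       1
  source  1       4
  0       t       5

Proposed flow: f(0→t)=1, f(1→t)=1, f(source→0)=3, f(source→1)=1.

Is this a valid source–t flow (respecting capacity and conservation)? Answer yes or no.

No

Capacity violated on source→0: flow 3 > capacity 1.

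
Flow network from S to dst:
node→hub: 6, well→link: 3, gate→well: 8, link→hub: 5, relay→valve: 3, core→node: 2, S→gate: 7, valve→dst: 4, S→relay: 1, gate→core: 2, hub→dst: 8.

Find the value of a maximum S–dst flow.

6

Augment S→relay→valve→dst: bottleneck 1. Total 1.
Augment S→gate→well→link→hub→dst: bottleneck 3. Total 4.
Augment S→gate→core→node→hub→dst: bottleneck 2. Total 6.
No augmenting path remains in the residual graph.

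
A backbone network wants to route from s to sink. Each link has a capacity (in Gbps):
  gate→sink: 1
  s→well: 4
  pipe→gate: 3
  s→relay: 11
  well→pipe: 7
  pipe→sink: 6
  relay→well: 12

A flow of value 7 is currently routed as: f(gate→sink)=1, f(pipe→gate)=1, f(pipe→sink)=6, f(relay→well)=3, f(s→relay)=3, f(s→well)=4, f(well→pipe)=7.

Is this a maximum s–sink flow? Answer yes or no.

Yes

Residual reachable from s: {relay, s, well}; sink is not reachable.
Saturated cut: well→pipe with total capacity 7 = current flow value. Flow is maximum.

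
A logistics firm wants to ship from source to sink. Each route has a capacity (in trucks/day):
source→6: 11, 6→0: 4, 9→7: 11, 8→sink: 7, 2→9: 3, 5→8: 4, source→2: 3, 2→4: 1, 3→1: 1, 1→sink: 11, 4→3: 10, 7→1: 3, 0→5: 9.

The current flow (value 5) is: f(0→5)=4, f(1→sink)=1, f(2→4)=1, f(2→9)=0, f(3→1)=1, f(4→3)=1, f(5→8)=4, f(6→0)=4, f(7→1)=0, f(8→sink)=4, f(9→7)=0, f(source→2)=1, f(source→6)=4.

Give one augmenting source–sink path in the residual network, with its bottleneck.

Residual along source→2→9→7→1→sink: source→2: 2, 2→9: 3, 9→7: 11, 7→1: 3, 1→sink: 10.
Bottleneck = min = 2.

source→2→9→7→1→sink, bottleneck 2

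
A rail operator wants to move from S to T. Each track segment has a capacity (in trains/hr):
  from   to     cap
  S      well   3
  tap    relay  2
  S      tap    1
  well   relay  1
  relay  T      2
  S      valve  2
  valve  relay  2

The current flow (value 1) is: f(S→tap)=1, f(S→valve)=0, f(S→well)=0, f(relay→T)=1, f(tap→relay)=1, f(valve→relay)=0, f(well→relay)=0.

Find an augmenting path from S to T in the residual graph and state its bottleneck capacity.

S→well→relay→T, bottleneck 1

Residual along S→well→relay→T: S→well: 3, well→relay: 1, relay→T: 1.
Bottleneck = min = 1.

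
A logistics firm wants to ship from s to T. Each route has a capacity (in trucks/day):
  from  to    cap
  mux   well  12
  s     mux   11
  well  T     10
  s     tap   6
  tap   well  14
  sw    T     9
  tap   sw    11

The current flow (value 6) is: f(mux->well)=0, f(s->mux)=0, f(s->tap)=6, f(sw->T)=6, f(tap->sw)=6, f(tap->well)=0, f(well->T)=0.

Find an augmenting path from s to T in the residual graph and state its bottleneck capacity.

Residual along s->mux->well->T: s->mux: 11, mux->well: 12, well->T: 10.
Bottleneck = min = 10.

s->mux->well->T, bottleneck 10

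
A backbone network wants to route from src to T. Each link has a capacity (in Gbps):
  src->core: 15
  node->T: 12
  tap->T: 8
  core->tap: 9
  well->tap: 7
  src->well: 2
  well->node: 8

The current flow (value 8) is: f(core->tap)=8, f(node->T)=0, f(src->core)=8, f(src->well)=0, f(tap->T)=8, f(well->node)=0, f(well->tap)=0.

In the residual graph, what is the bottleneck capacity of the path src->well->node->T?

2

Residual capacities along the path: src->well: 2, well->node: 8, node->T: 12.
Minimum is 2.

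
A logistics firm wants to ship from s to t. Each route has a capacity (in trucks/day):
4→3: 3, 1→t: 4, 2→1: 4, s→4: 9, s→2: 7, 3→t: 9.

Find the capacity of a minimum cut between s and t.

7

Max flow = 7 (via 2 augmenting paths).
In the residual at optimum, the set reachable from s is {2, 4, s}.
Cut edges: 2→1 (cap 4), 4→3 (cap 3). Sum = 7.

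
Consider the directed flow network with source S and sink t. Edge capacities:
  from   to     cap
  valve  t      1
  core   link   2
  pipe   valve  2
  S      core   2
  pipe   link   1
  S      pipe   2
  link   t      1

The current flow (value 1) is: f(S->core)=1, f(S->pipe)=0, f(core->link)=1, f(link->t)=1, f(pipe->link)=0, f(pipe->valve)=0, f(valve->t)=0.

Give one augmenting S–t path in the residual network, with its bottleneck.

Residual along S->pipe->valve->t: S->pipe: 2, pipe->valve: 2, valve->t: 1.
Bottleneck = min = 1.

S->pipe->valve->t, bottleneck 1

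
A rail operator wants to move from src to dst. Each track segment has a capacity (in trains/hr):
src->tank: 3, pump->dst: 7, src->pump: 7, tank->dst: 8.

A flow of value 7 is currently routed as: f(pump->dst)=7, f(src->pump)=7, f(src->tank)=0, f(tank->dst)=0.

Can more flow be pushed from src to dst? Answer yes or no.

Residual path src->tank->dst has bottleneck 3 > 0.
Pushing 3 along it raises the flow to 10, so the given flow is not maximum.

Yes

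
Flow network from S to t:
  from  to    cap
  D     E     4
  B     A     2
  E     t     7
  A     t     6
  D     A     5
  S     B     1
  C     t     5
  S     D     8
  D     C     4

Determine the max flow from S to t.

9

Augment S->B->A->t: bottleneck 1. Total 1.
Augment S->D->C->t: bottleneck 4. Total 5.
Augment S->D->A->t: bottleneck 4. Total 9.
No augmenting path remains in the residual graph.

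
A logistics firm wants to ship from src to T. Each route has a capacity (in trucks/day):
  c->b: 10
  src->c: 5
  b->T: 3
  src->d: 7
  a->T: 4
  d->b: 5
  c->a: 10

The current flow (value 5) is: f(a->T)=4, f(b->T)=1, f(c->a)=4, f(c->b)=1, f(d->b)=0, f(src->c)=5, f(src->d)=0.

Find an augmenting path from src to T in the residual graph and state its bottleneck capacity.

src->d->b->T, bottleneck 2

Residual along src->d->b->T: src->d: 7, d->b: 5, b->T: 2.
Bottleneck = min = 2.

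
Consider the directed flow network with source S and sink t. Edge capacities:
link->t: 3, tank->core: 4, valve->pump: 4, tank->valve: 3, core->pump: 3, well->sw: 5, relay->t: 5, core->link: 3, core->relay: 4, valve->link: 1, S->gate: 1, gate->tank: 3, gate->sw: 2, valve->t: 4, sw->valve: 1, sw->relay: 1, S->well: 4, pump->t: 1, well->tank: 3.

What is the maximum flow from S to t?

5

Augment S->gate->sw->valve->t: bottleneck 1. Total 1.
Augment S->well->sw->relay->t: bottleneck 1. Total 2.
Augment S->well->tank->valve->t: bottleneck 3. Total 5.
No augmenting path remains in the residual graph.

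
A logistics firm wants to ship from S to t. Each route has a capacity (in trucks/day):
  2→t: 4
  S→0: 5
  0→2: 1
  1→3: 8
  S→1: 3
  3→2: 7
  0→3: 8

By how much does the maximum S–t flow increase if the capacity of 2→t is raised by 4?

Original max flow = 4.
After raising cap(2→t), augmenting paths through that edge carry 4 more units.
New max flow = 8. Increase = 4.

4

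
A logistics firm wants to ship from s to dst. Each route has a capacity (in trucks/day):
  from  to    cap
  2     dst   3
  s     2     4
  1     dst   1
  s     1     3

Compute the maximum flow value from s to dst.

Augment s->2->dst: bottleneck 3. Total 3.
Augment s->1->dst: bottleneck 1. Total 4.
No augmenting path remains in the residual graph.

4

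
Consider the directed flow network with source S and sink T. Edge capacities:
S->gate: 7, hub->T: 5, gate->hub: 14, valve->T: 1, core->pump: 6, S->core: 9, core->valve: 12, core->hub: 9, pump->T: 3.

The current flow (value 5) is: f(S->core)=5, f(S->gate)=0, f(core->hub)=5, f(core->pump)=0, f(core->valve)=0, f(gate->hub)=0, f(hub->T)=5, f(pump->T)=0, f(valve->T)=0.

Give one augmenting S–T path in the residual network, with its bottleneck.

Residual along S->core->valve->T: S->core: 4, core->valve: 12, valve->T: 1.
Bottleneck = min = 1.

S->core->valve->T, bottleneck 1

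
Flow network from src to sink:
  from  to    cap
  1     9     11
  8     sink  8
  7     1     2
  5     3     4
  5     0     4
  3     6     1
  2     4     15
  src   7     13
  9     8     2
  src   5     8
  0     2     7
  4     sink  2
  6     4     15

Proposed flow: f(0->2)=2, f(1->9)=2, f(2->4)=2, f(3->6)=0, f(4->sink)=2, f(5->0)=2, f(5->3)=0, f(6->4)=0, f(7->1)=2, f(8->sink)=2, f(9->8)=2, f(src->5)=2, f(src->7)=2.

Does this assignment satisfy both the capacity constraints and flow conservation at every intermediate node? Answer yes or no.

Every edge has 0 ≤ f(e) ≤ cap(e).
At each intermediate node, inflow equals outflow.

Yes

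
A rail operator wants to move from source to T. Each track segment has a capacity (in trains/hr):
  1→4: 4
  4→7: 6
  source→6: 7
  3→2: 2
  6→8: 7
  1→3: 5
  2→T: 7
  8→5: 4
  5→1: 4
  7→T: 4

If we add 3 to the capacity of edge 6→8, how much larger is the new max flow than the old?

Original max flow = 4.
Edge 6→8 does not cross the min cut (source side {6, 8, source}), so extra capacity there cannot help.
New max flow = 4. Increase = 0.

0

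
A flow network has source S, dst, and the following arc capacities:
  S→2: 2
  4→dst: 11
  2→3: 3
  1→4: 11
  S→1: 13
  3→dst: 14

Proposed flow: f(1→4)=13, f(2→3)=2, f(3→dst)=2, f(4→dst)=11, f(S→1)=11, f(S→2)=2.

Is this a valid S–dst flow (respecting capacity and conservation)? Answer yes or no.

No

Capacity violated on 1→4: flow 13 > capacity 11.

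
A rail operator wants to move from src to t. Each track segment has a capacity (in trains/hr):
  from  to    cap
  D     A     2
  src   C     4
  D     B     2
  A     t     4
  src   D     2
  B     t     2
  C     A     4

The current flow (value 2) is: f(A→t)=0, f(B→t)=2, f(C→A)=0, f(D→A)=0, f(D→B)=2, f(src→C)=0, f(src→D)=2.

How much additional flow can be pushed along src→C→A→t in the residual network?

4

Residual capacities along the path: src→C: 4, C→A: 4, A→t: 4.
Minimum is 4.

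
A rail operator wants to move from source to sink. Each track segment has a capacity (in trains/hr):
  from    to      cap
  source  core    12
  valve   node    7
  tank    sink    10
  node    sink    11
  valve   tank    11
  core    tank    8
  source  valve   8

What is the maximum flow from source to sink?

16

Augment source->valve->node->sink: bottleneck 7. Total 7.
Augment source->valve->tank->sink: bottleneck 1. Total 8.
Augment source->core->tank->sink: bottleneck 8. Total 16.
No augmenting path remains in the residual graph.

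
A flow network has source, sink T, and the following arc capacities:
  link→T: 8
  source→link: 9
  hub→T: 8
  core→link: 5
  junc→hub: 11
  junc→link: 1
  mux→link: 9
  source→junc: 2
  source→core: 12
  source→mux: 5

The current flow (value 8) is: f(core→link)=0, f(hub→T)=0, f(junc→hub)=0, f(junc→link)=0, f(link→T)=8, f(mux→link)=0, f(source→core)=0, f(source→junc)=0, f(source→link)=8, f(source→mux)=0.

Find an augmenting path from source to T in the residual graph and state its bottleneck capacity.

source→junc→hub→T, bottleneck 2

Residual along source→junc→hub→T: source→junc: 2, junc→hub: 11, hub→T: 8.
Bottleneck = min = 2.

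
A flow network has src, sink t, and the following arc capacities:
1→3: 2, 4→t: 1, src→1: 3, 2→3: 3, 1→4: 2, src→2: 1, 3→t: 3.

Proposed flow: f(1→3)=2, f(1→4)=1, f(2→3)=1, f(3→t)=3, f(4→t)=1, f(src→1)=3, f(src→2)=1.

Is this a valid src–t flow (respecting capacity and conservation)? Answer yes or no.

Yes

Every edge has 0 ≤ f(e) ≤ cap(e).
At each intermediate node, inflow equals outflow.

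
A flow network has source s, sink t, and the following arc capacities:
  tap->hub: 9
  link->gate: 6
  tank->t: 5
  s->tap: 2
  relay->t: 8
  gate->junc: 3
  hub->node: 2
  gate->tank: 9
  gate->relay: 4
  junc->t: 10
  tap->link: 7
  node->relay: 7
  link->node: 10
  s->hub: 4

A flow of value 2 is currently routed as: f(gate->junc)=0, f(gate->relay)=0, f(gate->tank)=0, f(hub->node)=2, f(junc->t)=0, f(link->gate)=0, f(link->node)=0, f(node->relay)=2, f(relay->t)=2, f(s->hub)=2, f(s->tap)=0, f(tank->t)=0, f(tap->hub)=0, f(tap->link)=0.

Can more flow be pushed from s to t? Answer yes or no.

Yes

Residual path s->tap->link->gate->tank->t has bottleneck 2 > 0.
Pushing 2 along it raises the flow to 4, so the given flow is not maximum.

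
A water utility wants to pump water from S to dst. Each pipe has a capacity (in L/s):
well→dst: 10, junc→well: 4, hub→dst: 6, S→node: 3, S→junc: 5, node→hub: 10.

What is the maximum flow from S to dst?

7

Augment S→node→hub→dst: bottleneck 3. Total 3.
Augment S→junc→well→dst: bottleneck 4. Total 7.
No augmenting path remains in the residual graph.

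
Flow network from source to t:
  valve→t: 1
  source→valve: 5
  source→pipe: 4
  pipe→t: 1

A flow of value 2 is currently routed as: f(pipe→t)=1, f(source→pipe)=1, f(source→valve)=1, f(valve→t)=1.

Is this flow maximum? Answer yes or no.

Yes

Residual reachable from source: {pipe, source, valve}; t is not reachable.
Saturated cut: pipe→t, valve→t with total capacity 2 = current flow value. Flow is maximum.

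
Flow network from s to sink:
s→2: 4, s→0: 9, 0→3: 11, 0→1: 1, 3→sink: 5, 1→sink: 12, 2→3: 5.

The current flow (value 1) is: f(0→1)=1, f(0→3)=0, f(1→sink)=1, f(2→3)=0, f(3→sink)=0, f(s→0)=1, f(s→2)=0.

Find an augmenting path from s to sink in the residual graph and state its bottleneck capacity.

Residual along s→0→3→sink: s→0: 8, 0→3: 11, 3→sink: 5.
Bottleneck = min = 5.

s→0→3→sink, bottleneck 5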